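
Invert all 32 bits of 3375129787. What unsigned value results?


3375129787 ^ 4294967295 = 919837508

919837508


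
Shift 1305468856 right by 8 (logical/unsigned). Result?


0b1001101110011111101111110111000 >> 8 = 0b10011011100111111011111 = 5099487

5099487


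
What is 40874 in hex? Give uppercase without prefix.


40874 = 9FAA hex

9FAA


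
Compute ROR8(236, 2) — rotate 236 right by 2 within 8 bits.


Rotate 0b11101100 right by 2 (8-bit) = 0b111011 = 59

59


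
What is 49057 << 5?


0b1011111110100001 << 5 = 0b101111111010000100000 = 1569824

1569824


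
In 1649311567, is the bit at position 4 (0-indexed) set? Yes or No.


0b1100010010011100111111101001111, bit 4 = 0. No

No


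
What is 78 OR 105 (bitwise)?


0b1001110 | 0b1101001 = 0b1101111 = 111

111


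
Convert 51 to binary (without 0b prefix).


51 = 110011 in binary

110011


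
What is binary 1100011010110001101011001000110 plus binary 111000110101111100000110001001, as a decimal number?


1100011010110001101011001000110 + 111000110101111100000110001001 = 10011100001100001001011111001111 = 2620430287

2620430287


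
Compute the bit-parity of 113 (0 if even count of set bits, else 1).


0b1110001 has 4 ones => parity 0

0


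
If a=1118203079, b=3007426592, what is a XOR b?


1118203079 ^ 3007426592 = 4058504423

4058504423


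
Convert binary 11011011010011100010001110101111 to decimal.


11011011010011100010001110101111 in decimal = 3679331247

3679331247


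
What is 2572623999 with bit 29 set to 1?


2572623999 | (1 << 29) = 2572623999 | 536870912 = 3109494911

3109494911


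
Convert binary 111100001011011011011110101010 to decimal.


111100001011011011011110101010 in decimal = 1009629098

1009629098


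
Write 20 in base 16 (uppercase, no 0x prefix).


20 = 14 hex

14


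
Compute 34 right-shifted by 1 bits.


0b100010 >> 1 = 0b10001 = 17

17


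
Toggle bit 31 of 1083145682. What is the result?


1083145682 ^ (1 << 31) = 1083145682 ^ 2147483648 = 3230629330

3230629330


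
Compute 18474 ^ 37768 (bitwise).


0b100100000101010 ^ 0b1001001110001000 = 0b1101101110100010 = 56226

56226


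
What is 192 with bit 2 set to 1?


192 | (1 << 2) = 192 | 4 = 196

196


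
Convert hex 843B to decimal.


843B hex = 33851 decimal

33851


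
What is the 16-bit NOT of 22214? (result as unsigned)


~0b101011011000110 = 0b1010100100111001 = 43321 (16-bit unsigned)

43321


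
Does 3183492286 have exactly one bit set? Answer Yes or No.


0b10111101110000000011110010111110. Multiple bits set => No

No


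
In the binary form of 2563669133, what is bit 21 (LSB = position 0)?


0b10011000110011100111110010001101, position 21 = 0

0


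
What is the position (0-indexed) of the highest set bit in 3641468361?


0b11011001000011000110010111001001. Highest set bit at position 31

31


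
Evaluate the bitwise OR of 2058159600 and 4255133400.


0b1111010101011010000010111110000 | 0b11111101101000000010111011011000 = 0b11111111101011010010111111111000 = 4289540088

4289540088


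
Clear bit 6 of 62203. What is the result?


62203 & ~(1 << 6) = 62139

62139


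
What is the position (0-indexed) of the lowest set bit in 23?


0b10111. Lowest set bit at position 0

0


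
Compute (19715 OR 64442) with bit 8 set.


Step 1: 19715 | 64442 = 65467
Step 2: 65467 | (1 << 8) = 65467 | 256 = 65467

65467


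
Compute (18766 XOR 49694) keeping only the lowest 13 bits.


Step 1: 18766 ^ 49694 = 35664
Step 2: 35664 & 8191 = 2896

2896


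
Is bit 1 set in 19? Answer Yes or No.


0b10011, bit 1 = 1. Yes

Yes


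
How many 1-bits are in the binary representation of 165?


0b10100101 has 4 set bits

4


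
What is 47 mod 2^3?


47 & 7 = 7

7


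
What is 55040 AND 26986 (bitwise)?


0b1101011100000000 & 0b110100101101010 = 0b100000100000000 = 16640

16640


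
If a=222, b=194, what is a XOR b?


222 ^ 194 = 28

28


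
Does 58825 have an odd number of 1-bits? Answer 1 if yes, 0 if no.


0b1110010111001001 has 9 ones => parity 1

1


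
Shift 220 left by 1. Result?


0b11011100 << 1 = 0b110111000 = 440

440


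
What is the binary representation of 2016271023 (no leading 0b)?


2016271023 = 1111000001011011101101010101111 in binary

1111000001011011101101010101111


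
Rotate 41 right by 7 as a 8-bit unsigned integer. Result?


Rotate 0b101001 right by 7 (8-bit) = 0b1010010 = 82

82


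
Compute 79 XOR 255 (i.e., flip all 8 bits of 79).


79 ^ 255 = 176

176


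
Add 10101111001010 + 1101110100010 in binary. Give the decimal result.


10101111001010 + 1101110100010 = 100011101101100 = 18284

18284


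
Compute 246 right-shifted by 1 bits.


0b11110110 >> 1 = 0b1111011 = 123

123


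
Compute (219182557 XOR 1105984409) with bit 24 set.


Step 1: 219182557 ^ 1105984409 = 1291554372
Step 2: 1291554372 | (1 << 24) = 1291554372 | 16777216 = 1308331588

1308331588


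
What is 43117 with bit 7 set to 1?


43117 | (1 << 7) = 43117 | 128 = 43245

43245


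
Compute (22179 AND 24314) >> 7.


Step 1: 22179 & 24314 = 22178
Step 2: 22178 >> 7 = 173

173


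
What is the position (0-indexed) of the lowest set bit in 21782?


0b101010100010110. Lowest set bit at position 1

1


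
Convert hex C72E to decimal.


C72E hex = 50990 decimal

50990


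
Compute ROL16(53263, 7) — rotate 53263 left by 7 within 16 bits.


Rotate 0b1101000000001111 left by 7 (16-bit) = 0b11111101000 = 2024

2024


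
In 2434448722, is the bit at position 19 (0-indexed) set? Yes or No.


0b10010001000110101011110101010010, bit 19 = 1. Yes

Yes


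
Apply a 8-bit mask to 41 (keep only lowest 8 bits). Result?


41 & 255 = 41

41


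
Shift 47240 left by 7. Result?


0b1011100010001000 << 7 = 0b10111000100010000000000 = 6046720

6046720


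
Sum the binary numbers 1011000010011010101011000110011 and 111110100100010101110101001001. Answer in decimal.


1011000010011010101011000110011 + 111110100100010101110101001001 = 10010110110111101011001101111100 = 2531177340

2531177340


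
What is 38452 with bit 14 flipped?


38452 ^ (1 << 14) = 38452 ^ 16384 = 54836

54836


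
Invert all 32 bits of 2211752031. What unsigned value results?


2211752031 ^ 4294967295 = 2083215264

2083215264


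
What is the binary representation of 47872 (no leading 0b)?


47872 = 1011101100000000 in binary

1011101100000000


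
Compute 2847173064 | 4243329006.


0b10101001101101000110100111001000 | 0b11111100111011000000111111101110 = 0b11111101111111000110111111101110 = 4261179374

4261179374


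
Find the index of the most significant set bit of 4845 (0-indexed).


0b1001011101101. Highest set bit at position 12

12


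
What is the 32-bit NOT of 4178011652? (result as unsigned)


~0b11111001000001110110011000000100 = 0b110111110001001100111111011 = 116955643 (32-bit unsigned)

116955643


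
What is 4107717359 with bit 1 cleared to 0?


4107717359 & ~(1 << 1) = 4107717357

4107717357


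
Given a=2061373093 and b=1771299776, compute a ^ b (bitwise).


2061373093 ^ 1771299776 = 323874149

323874149


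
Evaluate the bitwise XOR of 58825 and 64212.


0b1110010111001001 ^ 0b1111101011010100 = 0b1111100011101 = 7965

7965


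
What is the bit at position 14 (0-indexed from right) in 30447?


0b111011011101111, position 14 = 1

1


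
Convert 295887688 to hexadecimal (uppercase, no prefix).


295887688 = 11A2E348 hex

11A2E348


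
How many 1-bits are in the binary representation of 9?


0b1001 has 2 set bits

2


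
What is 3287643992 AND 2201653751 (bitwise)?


0b11000011111101010111011101011000 & 0b10000011001110101001000111110111 = 0b10000011001100000001000101010000 = 2200965456

2200965456


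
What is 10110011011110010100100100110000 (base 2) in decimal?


10110011011110010100100100110000 in decimal = 3011070256

3011070256


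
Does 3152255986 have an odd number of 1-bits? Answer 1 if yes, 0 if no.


0b10111011111000111001101111110010 has 21 ones => parity 1

1


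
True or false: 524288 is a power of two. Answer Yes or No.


0b10000000000000000000. Only one bit set => Yes

Yes


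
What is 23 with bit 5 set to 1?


23 | (1 << 5) = 23 | 32 = 55

55


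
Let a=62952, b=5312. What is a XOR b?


62952 ^ 5312 = 57640

57640


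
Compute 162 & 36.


0b10100010 & 0b100100 = 0b100000 = 32

32


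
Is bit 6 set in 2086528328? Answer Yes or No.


0b1111100010111011110010101001000, bit 6 = 1. Yes

Yes


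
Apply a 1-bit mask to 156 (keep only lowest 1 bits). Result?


156 & 1 = 0

0


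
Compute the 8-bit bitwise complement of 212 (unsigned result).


~0b11010100 = 0b101011 = 43 (8-bit unsigned)

43


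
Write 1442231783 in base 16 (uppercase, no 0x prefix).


1442231783 = 55F6B5E7 hex

55F6B5E7


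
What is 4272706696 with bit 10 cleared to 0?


4272706696 & ~(1 << 10) = 4272705672

4272705672


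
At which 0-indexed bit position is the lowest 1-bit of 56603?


0b1101110100011011. Lowest set bit at position 0

0


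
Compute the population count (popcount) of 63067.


0b1111011001011011 has 11 set bits

11


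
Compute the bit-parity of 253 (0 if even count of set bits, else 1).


0b11111101 has 7 ones => parity 1

1


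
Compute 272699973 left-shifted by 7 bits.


0b10000010000010001001001000101 << 7 = 0b100000100000100010010010001010000000 = 34905596544

34905596544


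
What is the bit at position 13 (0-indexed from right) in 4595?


0b1000111110011, position 13 = 0

0


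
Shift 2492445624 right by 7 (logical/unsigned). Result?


0b10010100100011111011001110111000 >> 7 = 0b1001010010001111101100111 = 19472231

19472231


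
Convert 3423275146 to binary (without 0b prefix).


3423275146 = 11001100000010110000100010001010 in binary

11001100000010110000100010001010


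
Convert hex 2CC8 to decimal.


2CC8 hex = 11464 decimal

11464


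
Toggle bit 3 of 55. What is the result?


55 ^ (1 << 3) = 55 ^ 8 = 63

63


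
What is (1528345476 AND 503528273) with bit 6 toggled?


Step 1: 1528345476 & 503528273 = 436220672
Step 2: 436220672 ^ (1 << 6) = 436220672 ^ 64 = 436220736

436220736


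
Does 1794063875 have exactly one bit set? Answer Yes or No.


0b1101010111011110011111000000011. Multiple bits set => No

No


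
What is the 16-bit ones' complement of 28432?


28432 ^ 65535 = 37103

37103


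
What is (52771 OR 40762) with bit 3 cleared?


Step 1: 52771 | 40762 = 57147
Step 2: 57147 & ~(1 << 3) = 57139

57139


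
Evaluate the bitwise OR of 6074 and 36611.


0b1011110111010 | 0b1000111100000011 = 0b1001111110111011 = 40891

40891


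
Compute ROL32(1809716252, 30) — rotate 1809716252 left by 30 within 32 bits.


Rotate 0b1101011110111100001010000011100 left by 30 (32-bit) = 0b11010111101111000010100000111 = 452429063

452429063


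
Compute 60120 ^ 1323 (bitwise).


0b1110101011011000 ^ 0b10100101011 = 0b1110111111110011 = 61427

61427


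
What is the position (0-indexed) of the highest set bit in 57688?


0b1110000101011000. Highest set bit at position 15

15


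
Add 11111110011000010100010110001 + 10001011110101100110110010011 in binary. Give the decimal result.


11111110011000010100010110001 + 10001011110101100110110010011 = 110001010001101111011001000100 = 826734148

826734148


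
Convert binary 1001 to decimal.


1001 in decimal = 9

9


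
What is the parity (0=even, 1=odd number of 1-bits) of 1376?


0b10101100000 has 4 ones => parity 0

0


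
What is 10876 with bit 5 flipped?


10876 ^ (1 << 5) = 10876 ^ 32 = 10844

10844


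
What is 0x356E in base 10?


356E hex = 13678 decimal

13678


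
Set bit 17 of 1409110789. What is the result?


1409110789 | (1 << 17) = 1409110789 | 131072 = 1409241861

1409241861


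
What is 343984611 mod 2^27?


343984611 & 134217727 = 75549155

75549155


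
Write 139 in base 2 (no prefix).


139 = 10001011 in binary

10001011


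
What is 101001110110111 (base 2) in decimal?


101001110110111 in decimal = 21431

21431


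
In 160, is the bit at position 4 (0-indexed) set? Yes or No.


0b10100000, bit 4 = 0. No

No


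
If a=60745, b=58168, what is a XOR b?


60745 ^ 58168 = 3697

3697


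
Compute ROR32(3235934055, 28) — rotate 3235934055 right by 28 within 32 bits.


Rotate 0b11000000111000000110111101100111 right by 28 (32-bit) = 0b1110000001101111011001111100 = 235337340

235337340


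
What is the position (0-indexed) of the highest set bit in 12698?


0b11000110011010. Highest set bit at position 13

13


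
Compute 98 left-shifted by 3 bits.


0b1100010 << 3 = 0b1100010000 = 784

784


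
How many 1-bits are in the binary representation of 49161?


0b1100000000001001 has 4 set bits

4


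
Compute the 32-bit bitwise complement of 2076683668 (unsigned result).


~0b1111011110001111010110110010100 = 0b10000100001110000101001001101011 = 2218283627 (32-bit unsigned)

2218283627


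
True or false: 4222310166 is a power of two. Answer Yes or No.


0b11111011101010110101011100010110. Multiple bits set => No

No


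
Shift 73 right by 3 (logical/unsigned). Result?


0b1001001 >> 3 = 0b1001 = 9

9


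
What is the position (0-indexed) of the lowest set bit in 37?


0b100101. Lowest set bit at position 0

0


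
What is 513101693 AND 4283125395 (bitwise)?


0b11110100101010100111101111101 & 0b11111111010010110100111010010011 = 0b11110000000010100111000010001 = 503402001

503402001


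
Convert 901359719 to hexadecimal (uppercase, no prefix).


901359719 = 35B9A867 hex

35B9A867


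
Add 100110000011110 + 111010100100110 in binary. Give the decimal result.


100110000011110 + 111010100100110 = 1100000101000100 = 49476

49476


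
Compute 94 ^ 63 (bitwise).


0b1011110 ^ 0b111111 = 0b1100001 = 97

97


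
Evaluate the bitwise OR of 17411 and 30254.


0b100010000000011 | 0b111011000101110 = 0b111011000101111 = 30255

30255


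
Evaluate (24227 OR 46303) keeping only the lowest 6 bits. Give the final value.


Step 1: 24227 | 46303 = 65279
Step 2: 65279 & 63 = 63

63


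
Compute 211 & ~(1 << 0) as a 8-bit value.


211 & ~(1 << 0) = 210

210


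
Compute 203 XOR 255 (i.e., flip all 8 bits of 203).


203 ^ 255 = 52

52


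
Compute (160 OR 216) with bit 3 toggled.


Step 1: 160 | 216 = 248
Step 2: 248 ^ (1 << 3) = 248 ^ 8 = 240

240


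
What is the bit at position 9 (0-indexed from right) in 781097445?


0b101110100011101001100111100101, position 9 = 0

0


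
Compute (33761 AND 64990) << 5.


Step 1: 33761 & 64990 = 33216
Step 2: 33216 << 5 = 1062912

1062912


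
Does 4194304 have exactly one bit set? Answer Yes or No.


0b10000000000000000000000. Only one bit set => Yes

Yes


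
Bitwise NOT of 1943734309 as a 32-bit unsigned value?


~0b1110011110110110000100000100101 = 0b10001100001001001111011111011010 = 2351232986 (32-bit unsigned)

2351232986


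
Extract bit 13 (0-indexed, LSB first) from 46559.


0b1011010111011111, position 13 = 1

1


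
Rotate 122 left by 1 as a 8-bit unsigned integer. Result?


Rotate 0b1111010 left by 1 (8-bit) = 0b11110100 = 244

244


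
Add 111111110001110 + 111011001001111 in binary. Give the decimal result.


111111110001110 + 111011001001111 = 1111010111011101 = 62941

62941


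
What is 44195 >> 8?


0b1010110010100011 >> 8 = 0b10101100 = 172

172


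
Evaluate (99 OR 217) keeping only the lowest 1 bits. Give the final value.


Step 1: 99 | 217 = 251
Step 2: 251 & 1 = 1

1


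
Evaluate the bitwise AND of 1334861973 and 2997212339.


0b1001111100100000110000010010101 & 0b10110010101001011101010010110011 = 0b10100000000100000010010001 = 41959569

41959569


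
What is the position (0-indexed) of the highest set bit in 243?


0b11110011. Highest set bit at position 7

7


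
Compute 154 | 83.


0b10011010 | 0b1010011 = 0b11011011 = 219

219


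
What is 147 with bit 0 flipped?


147 ^ (1 << 0) = 147 ^ 1 = 146

146


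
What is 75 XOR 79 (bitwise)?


0b1001011 ^ 0b1001111 = 0b100 = 4

4


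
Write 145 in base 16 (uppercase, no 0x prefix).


145 = 91 hex

91


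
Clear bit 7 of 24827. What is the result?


24827 & ~(1 << 7) = 24699

24699


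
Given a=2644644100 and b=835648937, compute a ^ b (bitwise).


2644644100 ^ 835648937 = 2892819629

2892819629


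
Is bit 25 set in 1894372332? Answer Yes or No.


0b1110000111010011101001111101100, bit 25 = 0. No

No


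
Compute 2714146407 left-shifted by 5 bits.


0b10100001110001101001011001100111 << 5 = 0b1010000111000110100101100110011100000 = 86852685024

86852685024


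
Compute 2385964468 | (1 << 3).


2385964468 | (1 << 3) = 2385964468 | 8 = 2385964476

2385964476


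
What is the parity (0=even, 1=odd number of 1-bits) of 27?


0b11011 has 4 ones => parity 0

0


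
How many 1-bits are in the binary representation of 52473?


0b1100110011111001 has 10 set bits

10


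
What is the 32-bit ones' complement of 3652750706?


3652750706 ^ 4294967295 = 642216589

642216589


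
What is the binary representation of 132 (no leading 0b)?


132 = 10000100 in binary

10000100


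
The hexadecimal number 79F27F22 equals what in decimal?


79F27F22 hex = 2045935394 decimal

2045935394


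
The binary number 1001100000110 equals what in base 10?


1001100000110 in decimal = 4870

4870


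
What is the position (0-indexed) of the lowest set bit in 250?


0b11111010. Lowest set bit at position 1

1


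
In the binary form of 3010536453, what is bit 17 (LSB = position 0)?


0b10110011011100010010010000000101, position 17 = 0

0


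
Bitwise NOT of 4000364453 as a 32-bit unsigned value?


~0b11101110011100001011011110100101 = 0b10001100011110100100001011010 = 294602842 (32-bit unsigned)

294602842


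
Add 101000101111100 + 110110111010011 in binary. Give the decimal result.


101000101111100 + 110110111010011 = 1011111101001111 = 48975

48975


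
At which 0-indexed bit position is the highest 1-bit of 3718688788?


0b11011101101001101011000000010100. Highest set bit at position 31

31


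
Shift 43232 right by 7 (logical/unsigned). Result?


0b1010100011100000 >> 7 = 0b101010001 = 337

337


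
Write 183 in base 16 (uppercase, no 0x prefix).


183 = B7 hex

B7


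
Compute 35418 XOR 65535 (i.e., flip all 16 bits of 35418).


35418 ^ 65535 = 30117

30117


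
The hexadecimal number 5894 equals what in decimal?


5894 hex = 22676 decimal

22676


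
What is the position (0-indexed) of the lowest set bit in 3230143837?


0b11000000100010000001010101011101. Lowest set bit at position 0

0


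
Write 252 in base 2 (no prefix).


252 = 11111100 in binary

11111100


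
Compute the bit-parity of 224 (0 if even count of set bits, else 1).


0b11100000 has 3 ones => parity 1

1


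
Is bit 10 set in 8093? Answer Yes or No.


0b1111110011101, bit 10 = 1. Yes

Yes


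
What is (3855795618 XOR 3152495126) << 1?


Step 1: 3855795618 ^ 3152495126 = 1580566452
Step 2: 1580566452 << 1 = 3161132904

3161132904


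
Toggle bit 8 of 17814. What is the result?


17814 ^ (1 << 8) = 17814 ^ 256 = 17558

17558


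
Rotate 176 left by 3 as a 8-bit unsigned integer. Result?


Rotate 0b10110000 left by 3 (8-bit) = 0b10000101 = 133

133


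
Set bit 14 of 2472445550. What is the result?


2472445550 | (1 << 14) = 2472445550 | 16384 = 2472461934

2472461934


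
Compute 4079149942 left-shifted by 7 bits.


0b11110011001000101110001101110110 << 7 = 0b111100110010001011100011011101100000000 = 522131192576

522131192576


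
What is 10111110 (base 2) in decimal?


10111110 in decimal = 190

190


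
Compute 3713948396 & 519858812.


0b11011101010111100101101011101100 & 0b11110111111000110101001111100 = 0b11100010111000100101001101100 = 475810412

475810412


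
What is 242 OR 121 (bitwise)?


0b11110010 | 0b1111001 = 0b11111011 = 251

251


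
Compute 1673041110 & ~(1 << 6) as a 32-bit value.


1673041110 & ~(1 << 6) = 1673041046

1673041046


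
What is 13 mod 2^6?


13 & 63 = 13

13


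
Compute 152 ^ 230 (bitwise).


0b10011000 ^ 0b11100110 = 0b1111110 = 126

126


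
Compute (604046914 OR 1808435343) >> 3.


Step 1: 604046914 | 1808435343 = 1875611343
Step 2: 1875611343 >> 3 = 234451417

234451417


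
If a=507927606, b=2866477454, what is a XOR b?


507927606 ^ 2866477454 = 3030164920

3030164920


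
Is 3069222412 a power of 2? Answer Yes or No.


0b10110110111100001001111000001100. Multiple bits set => No

No


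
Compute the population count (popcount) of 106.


0b1101010 has 4 set bits

4


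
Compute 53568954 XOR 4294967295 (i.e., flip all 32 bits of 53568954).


53568954 ^ 4294967295 = 4241398341

4241398341


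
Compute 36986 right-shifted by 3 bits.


0b1001000001111010 >> 3 = 0b1001000001111 = 4623

4623


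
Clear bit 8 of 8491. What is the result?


8491 & ~(1 << 8) = 8235

8235


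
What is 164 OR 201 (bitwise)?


0b10100100 | 0b11001001 = 0b11101101 = 237

237


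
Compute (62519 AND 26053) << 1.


Step 1: 62519 & 26053 = 25605
Step 2: 25605 << 1 = 51210

51210


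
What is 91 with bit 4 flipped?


91 ^ (1 << 4) = 91 ^ 16 = 75

75


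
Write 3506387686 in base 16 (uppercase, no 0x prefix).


3506387686 = D0FF3AE6 hex

D0FF3AE6


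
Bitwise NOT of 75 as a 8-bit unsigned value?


~0b1001011 = 0b10110100 = 180 (8-bit unsigned)

180


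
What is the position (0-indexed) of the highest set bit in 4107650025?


0b11110100110101011100001111101001. Highest set bit at position 31

31


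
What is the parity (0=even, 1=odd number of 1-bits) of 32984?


0b1000000011011000 has 5 ones => parity 1

1


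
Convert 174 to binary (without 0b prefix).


174 = 10101110 in binary

10101110


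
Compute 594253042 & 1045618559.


0b100011011010111001010011110010 & 0b111110010100101101111101111111 = 0b100010010000101001010001110010 = 574788722

574788722


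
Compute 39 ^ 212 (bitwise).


0b100111 ^ 0b11010100 = 0b11110011 = 243

243


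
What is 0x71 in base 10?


71 hex = 113 decimal

113


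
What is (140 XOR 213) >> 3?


Step 1: 140 ^ 213 = 89
Step 2: 89 >> 3 = 11

11


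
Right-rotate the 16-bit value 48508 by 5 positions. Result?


Rotate 0b1011110101111100 right by 5 (16-bit) = 0b1110010111101011 = 58859

58859


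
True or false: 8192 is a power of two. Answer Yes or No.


0b10000000000000. Only one bit set => Yes

Yes


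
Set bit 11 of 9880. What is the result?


9880 | (1 << 11) = 9880 | 2048 = 11928

11928


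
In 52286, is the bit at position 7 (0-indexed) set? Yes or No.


0b1100110000111110, bit 7 = 0. No

No


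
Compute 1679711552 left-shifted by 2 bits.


0b1100100000111100101110101000000 << 2 = 0b110010000011110010111010100000000 = 6718846208

6718846208


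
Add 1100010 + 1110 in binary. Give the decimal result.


1100010 + 1110 = 1110000 = 112

112


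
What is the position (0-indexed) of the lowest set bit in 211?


0b11010011. Lowest set bit at position 0

0


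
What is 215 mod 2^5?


215 & 31 = 23

23


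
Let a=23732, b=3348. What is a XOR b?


23732 ^ 3348 = 20896

20896


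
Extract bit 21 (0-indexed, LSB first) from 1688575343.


0b1100100101001011001110101101111, position 21 = 1

1


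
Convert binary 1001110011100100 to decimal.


1001110011100100 in decimal = 40164

40164


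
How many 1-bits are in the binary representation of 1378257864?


0b1010010001001101000101111001000 has 13 set bits

13


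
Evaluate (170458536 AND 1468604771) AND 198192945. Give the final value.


Step 1: 170458536 & 1468604771 = 34087200
Step 2: 34087200 & 198192945 = 33562912

33562912


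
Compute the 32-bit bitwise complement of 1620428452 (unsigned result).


~0b1100000100101011100011010100100 = 0b10011111011010100011100101011011 = 2674538843 (32-bit unsigned)

2674538843


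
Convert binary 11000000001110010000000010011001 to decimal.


11000000001110010000000010011001 in decimal = 3224961177

3224961177


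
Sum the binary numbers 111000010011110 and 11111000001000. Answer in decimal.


111000010011110 + 11111000001000 = 1010111010100110 = 44710

44710


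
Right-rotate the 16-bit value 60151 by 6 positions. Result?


Rotate 0b1110101011110111 right by 6 (16-bit) = 0b1101111110101011 = 57259

57259


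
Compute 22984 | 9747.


0b101100111001000 | 0b10011000010011 = 0b111111111011011 = 32731

32731


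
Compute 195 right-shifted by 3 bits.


0b11000011 >> 3 = 0b11000 = 24

24


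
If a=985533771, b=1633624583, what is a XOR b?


985533771 ^ 1633624583 = 1541484364

1541484364


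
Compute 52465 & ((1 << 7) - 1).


52465 & 127 = 113

113


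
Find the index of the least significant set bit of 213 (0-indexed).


0b11010101. Lowest set bit at position 0

0


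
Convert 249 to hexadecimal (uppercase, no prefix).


249 = F9 hex

F9


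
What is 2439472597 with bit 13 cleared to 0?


2439472597 & ~(1 << 13) = 2439464405

2439464405


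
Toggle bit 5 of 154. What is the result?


154 ^ (1 << 5) = 154 ^ 32 = 186

186


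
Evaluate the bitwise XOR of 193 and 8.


0b11000001 ^ 0b1000 = 0b11001001 = 201

201


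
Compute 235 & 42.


0b11101011 & 0b101010 = 0b101010 = 42

42


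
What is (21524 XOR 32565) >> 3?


Step 1: 21524 ^ 32565 = 11041
Step 2: 11041 >> 3 = 1380

1380


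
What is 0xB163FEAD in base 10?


B163FEAD hex = 2976120493 decimal

2976120493


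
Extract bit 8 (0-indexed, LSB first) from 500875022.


0b11101110110101011111100001110, position 8 = 1

1


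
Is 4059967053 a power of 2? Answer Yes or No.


0b11110001111111100010111001001101. Multiple bits set => No

No


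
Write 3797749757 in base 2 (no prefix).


3797749757 = 11100010010111010000111111111101 in binary

11100010010111010000111111111101


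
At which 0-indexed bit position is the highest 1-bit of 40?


0b101000. Highest set bit at position 5

5


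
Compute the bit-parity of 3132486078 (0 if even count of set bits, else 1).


0b10111010101101011111000110111110 has 21 ones => parity 1

1


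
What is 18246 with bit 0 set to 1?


18246 | (1 << 0) = 18246 | 1 = 18247

18247


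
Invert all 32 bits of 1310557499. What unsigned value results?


1310557499 ^ 4294967295 = 2984409796

2984409796


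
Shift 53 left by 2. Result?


0b110101 << 2 = 0b11010100 = 212

212


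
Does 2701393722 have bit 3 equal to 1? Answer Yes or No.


0b10100001000000111111111100111010, bit 3 = 1. Yes

Yes


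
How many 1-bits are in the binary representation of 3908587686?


0b11101000111110000101000010100110 has 15 set bits

15


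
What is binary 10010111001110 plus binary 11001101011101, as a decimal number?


10010111001110 + 11001101011101 = 101100100101011 = 22827

22827


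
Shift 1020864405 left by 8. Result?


0b111100110110010010011110010101 << 8 = 0b11110011011001001001111001010100000000 = 261341287680

261341287680


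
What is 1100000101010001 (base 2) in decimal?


1100000101010001 in decimal = 49489

49489


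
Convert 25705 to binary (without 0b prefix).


25705 = 110010001101001 in binary

110010001101001


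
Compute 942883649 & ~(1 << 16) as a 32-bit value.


942883649 & ~(1 << 16) = 942818113

942818113


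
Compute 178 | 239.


0b10110010 | 0b11101111 = 0b11111111 = 255

255


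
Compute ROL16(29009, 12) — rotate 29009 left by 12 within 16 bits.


Rotate 0b111000101010001 left by 12 (16-bit) = 0b1011100010101 = 5909

5909


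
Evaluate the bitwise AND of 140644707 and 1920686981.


0b1000011000100001000101100011 & 0b1110010011110110101101110000101 = 0b11000100001000100000001 = 6426881

6426881


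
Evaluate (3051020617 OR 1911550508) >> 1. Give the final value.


Step 1: 3051020617 | 1911550508 = 4127191917
Step 2: 4127191917 >> 1 = 2063595958

2063595958


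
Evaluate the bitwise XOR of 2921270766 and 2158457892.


0b10101110000111110000110111101110 ^ 0b10000000101001110111010000100100 = 0b101110101110000111100111001010 = 783841738

783841738


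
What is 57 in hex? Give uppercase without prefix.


57 = 39 hex

39


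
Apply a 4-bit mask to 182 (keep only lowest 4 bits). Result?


182 & 15 = 6

6


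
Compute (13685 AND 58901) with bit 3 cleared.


Step 1: 13685 & 58901 = 9237
Step 2: 9237 & ~(1 << 3) = 9237

9237


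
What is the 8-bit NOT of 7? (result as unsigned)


~0b111 = 0b11111000 = 248 (8-bit unsigned)

248


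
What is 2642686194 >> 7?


0b10011101100001000011000011110010 >> 7 = 0b1001110110000100001100001 = 20645985

20645985


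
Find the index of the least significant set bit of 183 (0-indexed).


0b10110111. Lowest set bit at position 0

0


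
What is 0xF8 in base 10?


F8 hex = 248 decimal

248


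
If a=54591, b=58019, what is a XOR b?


54591 ^ 58019 = 14236

14236


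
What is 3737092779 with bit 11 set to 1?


3737092779 | (1 << 11) = 3737092779 | 2048 = 3737094827

3737094827


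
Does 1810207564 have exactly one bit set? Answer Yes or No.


0b1101011111001011001001101001100. Multiple bits set => No

No


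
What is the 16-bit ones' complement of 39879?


39879 ^ 65535 = 25656

25656


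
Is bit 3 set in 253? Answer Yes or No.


0b11111101, bit 3 = 1. Yes

Yes


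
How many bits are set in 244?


0b11110100 has 5 set bits

5


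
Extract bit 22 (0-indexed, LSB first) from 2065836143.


0b1111011001000100010100001101111, position 22 = 0

0


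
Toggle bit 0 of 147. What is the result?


147 ^ (1 << 0) = 147 ^ 1 = 146

146


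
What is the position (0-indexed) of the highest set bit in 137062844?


0b1000001010110110100110111100. Highest set bit at position 27

27


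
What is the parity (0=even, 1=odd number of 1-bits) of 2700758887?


0b10100000111110100100111101100111 has 18 ones => parity 0

0


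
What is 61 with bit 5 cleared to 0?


61 & ~(1 << 5) = 29

29


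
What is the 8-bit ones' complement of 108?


108 ^ 255 = 147

147


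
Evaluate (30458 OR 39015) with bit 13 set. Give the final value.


Step 1: 30458 | 39015 = 65279
Step 2: 65279 | (1 << 13) = 65279 | 8192 = 65279

65279


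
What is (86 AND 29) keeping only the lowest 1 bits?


Step 1: 86 & 29 = 20
Step 2: 20 & 1 = 0

0


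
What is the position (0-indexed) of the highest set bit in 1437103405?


0b1010101101010000111010100101101. Highest set bit at position 30

30


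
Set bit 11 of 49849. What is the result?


49849 | (1 << 11) = 49849 | 2048 = 51897

51897


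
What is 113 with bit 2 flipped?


113 ^ (1 << 2) = 113 ^ 4 = 117

117


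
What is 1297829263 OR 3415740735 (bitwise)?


0b1001101010110110100110110001111 | 0b11001011100110000001000100111111 = 0b11001111110110110101110110111111 = 3487260095

3487260095


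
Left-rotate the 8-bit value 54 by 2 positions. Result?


Rotate 0b110110 left by 2 (8-bit) = 0b11011000 = 216

216


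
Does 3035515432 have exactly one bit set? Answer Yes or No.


0b10110100111011100100101000101000. Multiple bits set => No

No


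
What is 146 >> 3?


0b10010010 >> 3 = 0b10010 = 18

18


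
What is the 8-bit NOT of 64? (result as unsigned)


~0b1000000 = 0b10111111 = 191 (8-bit unsigned)

191


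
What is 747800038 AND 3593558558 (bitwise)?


0b101100100100101000010111100110 & 0b11010110001100010101101000011110 = 0b100000100000000000000000110 = 68157446

68157446


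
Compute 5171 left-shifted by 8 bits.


0b1010000110011 << 8 = 0b101000011001100000000 = 1323776

1323776


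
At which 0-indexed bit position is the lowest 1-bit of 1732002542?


0b1100111001111000100001011101110. Lowest set bit at position 1

1


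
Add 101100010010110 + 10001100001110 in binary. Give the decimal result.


101100010010110 + 10001100001110 = 111101110100100 = 31652

31652


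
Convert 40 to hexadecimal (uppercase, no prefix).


40 = 28 hex

28


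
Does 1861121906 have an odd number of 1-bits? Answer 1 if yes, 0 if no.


0b1101110111011100111011101110010 has 21 ones => parity 1

1


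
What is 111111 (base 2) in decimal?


111111 in decimal = 63

63


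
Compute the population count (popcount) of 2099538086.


0b1111101001001000110100010100110 has 15 set bits

15


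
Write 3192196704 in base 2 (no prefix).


3192196704 = 10111110010001010000111001100000 in binary

10111110010001010000111001100000


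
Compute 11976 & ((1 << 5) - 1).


11976 & 31 = 8

8


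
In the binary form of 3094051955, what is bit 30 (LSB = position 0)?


0b10111000011010110111110001110011, position 30 = 0

0


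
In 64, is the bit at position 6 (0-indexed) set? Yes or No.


0b1000000, bit 6 = 1. Yes

Yes


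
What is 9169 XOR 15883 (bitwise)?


0b10001111010001 ^ 0b11111000001011 = 0b1110111011010 = 7642

7642


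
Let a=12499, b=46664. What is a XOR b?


12499 ^ 46664 = 34459

34459


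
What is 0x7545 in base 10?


7545 hex = 30021 decimal

30021


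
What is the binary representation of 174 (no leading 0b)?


174 = 10101110 in binary

10101110


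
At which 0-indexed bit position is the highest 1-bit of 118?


0b1110110. Highest set bit at position 6

6


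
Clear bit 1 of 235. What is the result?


235 & ~(1 << 1) = 233

233


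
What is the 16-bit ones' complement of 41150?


41150 ^ 65535 = 24385

24385


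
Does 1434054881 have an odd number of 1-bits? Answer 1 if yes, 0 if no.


0b1010101011110011111000011100001 has 17 ones => parity 1

1


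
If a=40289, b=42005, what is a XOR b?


40289 ^ 42005 = 14708

14708


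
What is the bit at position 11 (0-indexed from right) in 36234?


0b1000110110001010, position 11 = 1

1


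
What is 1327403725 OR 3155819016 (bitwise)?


0b1001111000111101001001011001101 | 0b10111100000110011111101000001000 = 0b11111111000111111111101011001101 = 4280285901

4280285901


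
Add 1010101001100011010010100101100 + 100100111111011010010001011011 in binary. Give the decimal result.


1010101001100011010010100101100 + 100100111111011010010001011011 = 1111010001011110100100110000111 = 2049919367

2049919367


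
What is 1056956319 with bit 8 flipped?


1056956319 ^ (1 << 8) = 1056956319 ^ 256 = 1056956063

1056956063


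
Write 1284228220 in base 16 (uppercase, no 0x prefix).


1284228220 = 4C8BC47C hex

4C8BC47C


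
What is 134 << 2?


0b10000110 << 2 = 0b1000011000 = 536

536


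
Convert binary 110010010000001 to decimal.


110010010000001 in decimal = 25729

25729


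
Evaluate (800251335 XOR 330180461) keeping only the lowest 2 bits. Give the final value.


Step 1: 800251335 ^ 330180461 = 1008532138
Step 2: 1008532138 & 3 = 2

2


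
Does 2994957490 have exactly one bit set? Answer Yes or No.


0b10110010100000110110110010110010. Multiple bits set => No

No


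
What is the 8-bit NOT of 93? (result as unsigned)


~0b1011101 = 0b10100010 = 162 (8-bit unsigned)

162


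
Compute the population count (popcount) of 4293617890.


0b11111111111010110110100011100010 has 21 set bits

21


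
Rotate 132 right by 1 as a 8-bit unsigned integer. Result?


Rotate 0b10000100 right by 1 (8-bit) = 0b1000010 = 66

66


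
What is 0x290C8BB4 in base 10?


290C8BB4 hex = 688688052 decimal

688688052


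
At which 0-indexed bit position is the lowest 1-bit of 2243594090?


0b10000101101110101000011101101010. Lowest set bit at position 1

1


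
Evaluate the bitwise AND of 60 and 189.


0b111100 & 0b10111101 = 0b111100 = 60

60


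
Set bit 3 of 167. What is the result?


167 | (1 << 3) = 167 | 8 = 175

175


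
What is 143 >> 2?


0b10001111 >> 2 = 0b100011 = 35

35


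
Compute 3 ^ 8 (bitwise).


0b11 ^ 0b1000 = 0b1011 = 11

11


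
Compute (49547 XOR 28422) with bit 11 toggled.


Step 1: 49547 ^ 28422 = 44685
Step 2: 44685 ^ (1 << 11) = 44685 ^ 2048 = 42637

42637


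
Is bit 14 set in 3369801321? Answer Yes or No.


0b11001000110110110001011001101001, bit 14 = 0. No

No


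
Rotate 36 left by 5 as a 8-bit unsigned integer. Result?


Rotate 0b100100 left by 5 (8-bit) = 0b10000100 = 132

132


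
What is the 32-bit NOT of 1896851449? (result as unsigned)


~0b1110001000011111010011111111001 = 0b10001110111100000101100000000110 = 2398115846 (32-bit unsigned)

2398115846


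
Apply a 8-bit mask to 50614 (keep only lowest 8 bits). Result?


50614 & 255 = 182

182


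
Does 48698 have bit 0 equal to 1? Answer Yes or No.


0b1011111000111010, bit 0 = 0. No

No


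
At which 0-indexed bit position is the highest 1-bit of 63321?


0b1111011101011001. Highest set bit at position 15

15


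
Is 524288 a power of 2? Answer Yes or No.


0b10000000000000000000. Only one bit set => Yes

Yes


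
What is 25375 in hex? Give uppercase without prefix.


25375 = 631F hex

631F


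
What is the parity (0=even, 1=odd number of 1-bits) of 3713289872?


0b11011101010101000100111010010000 has 15 ones => parity 1

1


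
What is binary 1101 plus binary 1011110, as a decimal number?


1101 + 1011110 = 1101011 = 107

107


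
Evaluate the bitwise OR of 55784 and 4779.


0b1101100111101000 | 0b1001010101011 = 0b1101101111101011 = 56299

56299


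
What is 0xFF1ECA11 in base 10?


FF1ECA11 hex = 4280207889 decimal

4280207889


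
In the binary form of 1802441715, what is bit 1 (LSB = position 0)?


0b1101011011011110001001111110011, position 1 = 1

1


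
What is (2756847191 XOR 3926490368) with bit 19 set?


Step 1: 2756847191 ^ 3926490368 = 1314610007
Step 2: 1314610007 | (1 << 19) = 1314610007 | 524288 = 1314610007

1314610007


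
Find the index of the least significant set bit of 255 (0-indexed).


0b11111111. Lowest set bit at position 0

0


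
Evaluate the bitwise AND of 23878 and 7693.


0b101110101000110 & 0b1111000001101 = 0b1110000000100 = 7172

7172


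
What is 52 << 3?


0b110100 << 3 = 0b110100000 = 416

416


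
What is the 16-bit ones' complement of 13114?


13114 ^ 65535 = 52421

52421


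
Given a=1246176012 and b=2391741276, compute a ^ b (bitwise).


1246176012 ^ 2391741276 = 3301453904

3301453904


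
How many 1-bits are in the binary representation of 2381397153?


0b10001101111100010011110010100001 has 16 set bits

16
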